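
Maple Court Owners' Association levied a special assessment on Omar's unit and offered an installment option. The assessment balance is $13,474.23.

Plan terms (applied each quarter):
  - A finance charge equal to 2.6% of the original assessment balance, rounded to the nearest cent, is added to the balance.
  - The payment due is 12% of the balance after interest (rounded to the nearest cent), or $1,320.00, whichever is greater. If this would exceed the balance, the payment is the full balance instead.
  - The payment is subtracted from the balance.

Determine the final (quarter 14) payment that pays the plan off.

Quarter 1: $13,474.23 +$350.33 interest = $13,824.56; pay $1,658.95 → $12,165.61
Quarter 2: $12,165.61 +$350.33 interest = $12,515.94; pay $1,501.91 → $11,014.03
Quarter 3: $11,014.03 +$350.33 interest = $11,364.36; pay $1,363.72 → $10,000.64
Quarter 4: $10,000.64 +$350.33 interest = $10,350.97; pay $1,320.00 → $9,030.97
Quarter 5: $9,030.97 +$350.33 interest = $9,381.30; pay $1,320.00 → $8,061.30
Quarter 6: $8,061.30 +$350.33 interest = $8,411.63; pay $1,320.00 → $7,091.63
Quarter 7: $7,091.63 +$350.33 interest = $7,441.96; pay $1,320.00 → $6,121.96
Quarter 8: $6,121.96 +$350.33 interest = $6,472.29; pay $1,320.00 → $5,152.29
Quarter 9: $5,152.29 +$350.33 interest = $5,502.62; pay $1,320.00 → $4,182.62
Quarter 10: $4,182.62 +$350.33 interest = $4,532.95; pay $1,320.00 → $3,212.95
Quarter 11: $3,212.95 +$350.33 interest = $3,563.28; pay $1,320.00 → $2,243.28
Quarter 12: $2,243.28 +$350.33 interest = $2,593.61; pay $1,320.00 → $1,273.61
Quarter 13: $1,273.61 +$350.33 interest = $1,623.94; pay $1,320.00 → $303.94
Quarter 14: $303.94 +$350.33 interest = $654.27; pay $654.27 → $0.00

$654.27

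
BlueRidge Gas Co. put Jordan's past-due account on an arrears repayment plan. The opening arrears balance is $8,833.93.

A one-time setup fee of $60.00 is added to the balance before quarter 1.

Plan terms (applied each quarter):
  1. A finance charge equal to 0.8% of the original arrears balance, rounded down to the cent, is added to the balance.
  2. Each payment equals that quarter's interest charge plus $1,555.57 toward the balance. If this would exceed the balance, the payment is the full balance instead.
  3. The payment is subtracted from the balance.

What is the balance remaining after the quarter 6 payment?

$0.00

Quarter 1: opening $8,893.93; interest $70.67 → $8,964.60; payment $1,626.24; balance $7,338.36
Quarter 2: opening $7,338.36; interest $70.67 → $7,409.03; payment $1,626.24; balance $5,782.79
Quarter 3: opening $5,782.79; interest $70.67 → $5,853.46; payment $1,626.24; balance $4,227.22
Quarter 4: opening $4,227.22; interest $70.67 → $4,297.89; payment $1,626.24; balance $2,671.65
Quarter 5: opening $2,671.65; interest $70.67 → $2,742.32; payment $1,626.24; balance $1,116.08
Quarter 6: opening $1,116.08; interest $70.67 → $1,186.75; payment $1,186.75; balance $0.00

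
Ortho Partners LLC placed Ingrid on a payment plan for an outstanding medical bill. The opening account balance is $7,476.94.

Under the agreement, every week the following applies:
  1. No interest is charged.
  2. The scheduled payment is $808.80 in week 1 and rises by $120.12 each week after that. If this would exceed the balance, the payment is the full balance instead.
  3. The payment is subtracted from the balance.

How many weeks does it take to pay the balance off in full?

7

Week 1: opening $7,476.94; payment $808.80; balance $6,668.14
Week 2: opening $6,668.14; payment $928.92; balance $5,739.22
Week 3: opening $5,739.22; payment $1,049.04; balance $4,690.18
Week 4: opening $4,690.18; payment $1,169.16; balance $3,521.02
Week 5: opening $3,521.02; payment $1,289.28; balance $2,231.74
Week 6: opening $2,231.74; payment $1,409.40; balance $822.34
Week 7: opening $822.34; payment $822.34; balance $0.00
Balance reaches $0.00 in week 7.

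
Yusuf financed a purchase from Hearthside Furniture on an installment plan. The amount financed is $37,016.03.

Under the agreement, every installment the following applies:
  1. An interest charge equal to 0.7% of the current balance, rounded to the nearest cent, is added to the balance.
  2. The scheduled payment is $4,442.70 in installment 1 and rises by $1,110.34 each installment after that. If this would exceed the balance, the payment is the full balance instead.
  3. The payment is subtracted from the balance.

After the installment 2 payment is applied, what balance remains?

Installment 1: $37,016.03 +$259.11 interest = $37,275.14; pay $4,442.70 → $32,832.44
Installment 2: $32,832.44 +$229.83 interest = $33,062.27; pay $5,553.04 → $27,509.23

$27,509.23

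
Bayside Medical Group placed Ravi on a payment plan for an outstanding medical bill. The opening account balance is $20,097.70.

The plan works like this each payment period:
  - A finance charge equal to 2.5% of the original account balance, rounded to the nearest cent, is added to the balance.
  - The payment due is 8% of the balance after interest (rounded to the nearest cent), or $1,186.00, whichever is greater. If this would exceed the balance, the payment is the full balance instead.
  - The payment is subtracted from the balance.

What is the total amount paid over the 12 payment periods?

# | Opening | Interest | Payment | End bal
1 | $20,097.70 | $502.44 | $1,648.01 | $18,952.13
2 | $18,952.13 | $502.44 | $1,556.37 | $17,898.20
3 | $17,898.20 | $502.44 | $1,472.05 | $16,928.59
4 | $16,928.59 | $502.44 | $1,394.48 | $16,036.55
5 | $16,036.55 | $502.44 | $1,323.12 | $15,215.87
6 | $15,215.87 | $502.44 | $1,257.46 | $14,460.85
7 | $14,460.85 | $502.44 | $1,197.06 | $13,766.23
8 | $13,766.23 | $502.44 | $1,186.00 | $13,082.67
9 | $13,082.67 | $502.44 | $1,186.00 | $12,399.11
10 | $12,399.11 | $502.44 | $1,186.00 | $11,715.55
11 | $11,715.55 | $502.44 | $1,186.00 | $11,031.99
12 | $11,031.99 | $502.44 | $1,186.00 | $10,348.43
Total paid: $15,778.55

$15,778.55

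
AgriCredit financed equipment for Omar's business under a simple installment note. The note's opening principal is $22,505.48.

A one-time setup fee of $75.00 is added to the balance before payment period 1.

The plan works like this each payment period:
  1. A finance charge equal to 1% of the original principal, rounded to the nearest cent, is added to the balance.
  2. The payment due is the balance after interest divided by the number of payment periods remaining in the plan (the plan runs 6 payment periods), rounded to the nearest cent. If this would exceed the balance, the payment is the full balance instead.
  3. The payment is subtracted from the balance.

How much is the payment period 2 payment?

$3,845.93

Payment period 1: $22,580.48 +$225.05 interest = $22,805.53; pay $3,800.92 → $19,004.61
Payment period 2: $19,004.61 +$225.05 interest = $19,229.66; pay $3,845.93 → $15,383.73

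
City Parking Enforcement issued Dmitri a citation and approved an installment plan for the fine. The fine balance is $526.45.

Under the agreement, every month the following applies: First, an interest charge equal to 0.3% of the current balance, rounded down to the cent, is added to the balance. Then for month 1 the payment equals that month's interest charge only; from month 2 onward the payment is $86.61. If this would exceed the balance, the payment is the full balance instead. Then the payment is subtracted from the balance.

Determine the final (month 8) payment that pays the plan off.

$12.42

Month 1: opening $526.45; interest $1.57 → $528.02; payment $1.57; balance $526.45
Month 2: opening $526.45; interest $1.57 → $528.02; payment $86.61; balance $441.41
Month 3: opening $441.41; interest $1.32 → $442.73; payment $86.61; balance $356.12
Month 4: opening $356.12; interest $1.06 → $357.18; payment $86.61; balance $270.57
Month 5: opening $270.57; interest $0.81 → $271.38; payment $86.61; balance $184.77
Month 6: opening $184.77; interest $0.55 → $185.32; payment $86.61; balance $98.71
Month 7: opening $98.71; interest $0.29 → $99.00; payment $86.61; balance $12.39
Month 8: opening $12.39; interest $0.03 → $12.42; payment $12.42; balance $0.00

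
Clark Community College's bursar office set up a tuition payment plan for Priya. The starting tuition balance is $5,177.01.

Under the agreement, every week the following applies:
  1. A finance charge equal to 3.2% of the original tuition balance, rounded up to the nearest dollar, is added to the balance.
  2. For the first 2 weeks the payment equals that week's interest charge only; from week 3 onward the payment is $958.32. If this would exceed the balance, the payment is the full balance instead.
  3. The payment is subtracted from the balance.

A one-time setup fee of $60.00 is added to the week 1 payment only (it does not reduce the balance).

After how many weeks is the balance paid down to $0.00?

Week 1: $5,177.01 +$166.00 interest = $5,343.01; pay $166.00 (+ $60.00 fee) → $5,177.01
Week 2: $5,177.01 +$166.00 interest = $5,343.01; pay $166.00 → $5,177.01
Week 3: $5,177.01 +$166.00 interest = $5,343.01; pay $958.32 → $4,384.69
Week 4: $4,384.69 +$166.00 interest = $4,550.69; pay $958.32 → $3,592.37
Week 5: $3,592.37 +$166.00 interest = $3,758.37; pay $958.32 → $2,800.05
Week 6: $2,800.05 +$166.00 interest = $2,966.05; pay $958.32 → $2,007.73
Week 7: $2,007.73 +$166.00 interest = $2,173.73; pay $958.32 → $1,215.41
Week 8: $1,215.41 +$166.00 interest = $1,381.41; pay $958.32 → $423.09
Week 9: $423.09 +$166.00 interest = $589.09; pay $589.09 → $0.00
Balance reaches $0.00 in week 9.

9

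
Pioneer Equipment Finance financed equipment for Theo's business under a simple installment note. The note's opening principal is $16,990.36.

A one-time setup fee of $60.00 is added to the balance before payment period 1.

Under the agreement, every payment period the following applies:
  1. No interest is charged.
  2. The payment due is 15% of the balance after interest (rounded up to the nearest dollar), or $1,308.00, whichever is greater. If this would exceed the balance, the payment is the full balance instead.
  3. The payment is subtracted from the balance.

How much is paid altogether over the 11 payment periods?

$17,050.36

# | Opening | Payment | End bal
1 | $17,050.36 | $2,558.00 | $14,492.36
2 | $14,492.36 | $2,174.00 | $12,318.36
3 | $12,318.36 | $1,848.00 | $10,470.36
4 | $10,470.36 | $1,571.00 | $8,899.36
5 | $8,899.36 | $1,335.00 | $7,564.36
6 | $7,564.36 | $1,308.00 | $6,256.36
7 | $6,256.36 | $1,308.00 | $4,948.36
8 | $4,948.36 | $1,308.00 | $3,640.36
9 | $3,640.36 | $1,308.00 | $2,332.36
10 | $2,332.36 | $1,308.00 | $1,024.36
11 | $1,024.36 | $1,024.36 | $0.00
Total paid: $17,050.36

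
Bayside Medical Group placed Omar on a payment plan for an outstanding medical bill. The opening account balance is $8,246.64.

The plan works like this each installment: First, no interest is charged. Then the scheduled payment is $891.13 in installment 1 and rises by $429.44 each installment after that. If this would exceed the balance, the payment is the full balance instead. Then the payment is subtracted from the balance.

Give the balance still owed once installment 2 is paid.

$6,034.94

Installment 1: opening $8,246.64; payment $891.13; balance $7,355.51
Installment 2: opening $7,355.51; payment $1,320.57; balance $6,034.94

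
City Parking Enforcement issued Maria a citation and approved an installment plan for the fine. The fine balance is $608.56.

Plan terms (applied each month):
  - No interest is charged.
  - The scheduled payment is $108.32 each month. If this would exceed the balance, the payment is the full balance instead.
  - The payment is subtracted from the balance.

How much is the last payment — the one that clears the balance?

# | Opening | Payment | End bal
1 | $608.56 | $108.32 | $500.24
2 | $500.24 | $108.32 | $391.92
3 | $391.92 | $108.32 | $283.60
4 | $283.60 | $108.32 | $175.28
5 | $175.28 | $108.32 | $66.96
6 | $66.96 | $66.96 | $0.00

$66.96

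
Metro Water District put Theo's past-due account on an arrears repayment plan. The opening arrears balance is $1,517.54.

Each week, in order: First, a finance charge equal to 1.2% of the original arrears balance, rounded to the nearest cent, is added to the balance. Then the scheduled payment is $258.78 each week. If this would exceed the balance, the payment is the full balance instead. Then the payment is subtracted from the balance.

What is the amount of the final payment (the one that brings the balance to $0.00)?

Week 1: opening $1,517.54; interest $18.21 → $1,535.75; payment $258.78; balance $1,276.97
Week 2: opening $1,276.97; interest $18.21 → $1,295.18; payment $258.78; balance $1,036.40
Week 3: opening $1,036.40; interest $18.21 → $1,054.61; payment $258.78; balance $795.83
Week 4: opening $795.83; interest $18.21 → $814.04; payment $258.78; balance $555.26
Week 5: opening $555.26; interest $18.21 → $573.47; payment $258.78; balance $314.69
Week 6: opening $314.69; interest $18.21 → $332.90; payment $258.78; balance $74.12
Week 7: opening $74.12; interest $18.21 → $92.33; payment $92.33; balance $0.00

$92.33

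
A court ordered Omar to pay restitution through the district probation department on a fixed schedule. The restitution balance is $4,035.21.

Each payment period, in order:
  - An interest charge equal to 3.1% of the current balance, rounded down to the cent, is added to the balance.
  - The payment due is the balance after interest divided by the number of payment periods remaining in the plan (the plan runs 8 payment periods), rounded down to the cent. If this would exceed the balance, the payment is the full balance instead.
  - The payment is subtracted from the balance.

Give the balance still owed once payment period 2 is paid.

$3,216.96

# | Opening | Interest | Payment | End bal
1 | $4,035.21 | $125.09 | $520.03 | $3,640.27
2 | $3,640.27 | $112.84 | $536.15 | $3,216.96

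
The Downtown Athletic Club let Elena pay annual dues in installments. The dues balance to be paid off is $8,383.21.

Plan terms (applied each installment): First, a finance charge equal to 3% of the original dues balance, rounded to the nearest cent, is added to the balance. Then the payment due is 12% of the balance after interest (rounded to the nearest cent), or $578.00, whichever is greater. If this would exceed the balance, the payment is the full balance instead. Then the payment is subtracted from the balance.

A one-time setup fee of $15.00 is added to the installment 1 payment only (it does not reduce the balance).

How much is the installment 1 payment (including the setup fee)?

Installment 1: opening $8,383.21; interest $251.50 → $8,634.71; payment $1,036.17 (+ $15.00 fee); balance $7,598.54

$1,051.17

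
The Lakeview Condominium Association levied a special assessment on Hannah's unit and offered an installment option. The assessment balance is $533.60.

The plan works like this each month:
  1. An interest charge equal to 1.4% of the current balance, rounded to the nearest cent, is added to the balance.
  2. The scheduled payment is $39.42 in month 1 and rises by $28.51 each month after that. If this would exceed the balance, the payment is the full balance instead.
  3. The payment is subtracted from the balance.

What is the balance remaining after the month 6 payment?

$0.00

# | Opening | Interest | Payment | End bal
1 | $533.60 | $7.47 | $39.42 | $501.65
2 | $501.65 | $7.02 | $67.93 | $440.74
3 | $440.74 | $6.17 | $96.44 | $350.47
4 | $350.47 | $4.91 | $124.95 | $230.43
5 | $230.43 | $3.23 | $153.46 | $80.20
6 | $80.20 | $1.12 | $81.32 | $0.00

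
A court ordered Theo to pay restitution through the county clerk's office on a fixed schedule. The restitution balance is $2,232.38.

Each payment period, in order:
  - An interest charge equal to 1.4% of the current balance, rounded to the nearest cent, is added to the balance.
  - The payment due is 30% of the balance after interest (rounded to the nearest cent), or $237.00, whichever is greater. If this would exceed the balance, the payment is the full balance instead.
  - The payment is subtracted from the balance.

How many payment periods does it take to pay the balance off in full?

Payment period 1: opening $2,232.38; interest $31.25 → $2,263.63; payment $679.09; balance $1,584.54
Payment period 2: opening $1,584.54; interest $22.18 → $1,606.72; payment $482.02; balance $1,124.70
Payment period 3: opening $1,124.70; interest $15.75 → $1,140.45; payment $342.14; balance $798.31
Payment period 4: opening $798.31; interest $11.18 → $809.49; payment $242.85; balance $566.64
Payment period 5: opening $566.64; interest $7.93 → $574.57; payment $237.00; balance $337.57
Payment period 6: opening $337.57; interest $4.73 → $342.30; payment $237.00; balance $105.30
Payment period 7: opening $105.30; interest $1.47 → $106.77; payment $106.77; balance $0.00
Balance reaches $0.00 in payment period 7.

7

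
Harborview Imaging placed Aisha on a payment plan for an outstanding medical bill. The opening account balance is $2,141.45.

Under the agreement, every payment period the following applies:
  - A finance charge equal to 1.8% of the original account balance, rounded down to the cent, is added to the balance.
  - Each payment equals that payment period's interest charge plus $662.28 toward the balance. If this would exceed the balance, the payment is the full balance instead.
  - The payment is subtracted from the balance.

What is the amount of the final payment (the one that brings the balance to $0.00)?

$193.15

Payment period 1: opening $2,141.45; interest $38.54 → $2,179.99; payment $700.82; balance $1,479.17
Payment period 2: opening $1,479.17; interest $38.54 → $1,517.71; payment $700.82; balance $816.89
Payment period 3: opening $816.89; interest $38.54 → $855.43; payment $700.82; balance $154.61
Payment period 4: opening $154.61; interest $38.54 → $193.15; payment $193.15; balance $0.00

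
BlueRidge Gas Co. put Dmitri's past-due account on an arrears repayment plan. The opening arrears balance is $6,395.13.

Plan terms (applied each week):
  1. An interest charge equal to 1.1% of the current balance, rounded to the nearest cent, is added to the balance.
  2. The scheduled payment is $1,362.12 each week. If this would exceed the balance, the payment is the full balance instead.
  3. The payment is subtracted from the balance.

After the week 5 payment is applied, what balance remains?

$0.00

# | Opening | Interest | Payment | End bal
1 | $6,395.13 | $70.35 | $1,362.12 | $5,103.36
2 | $5,103.36 | $56.14 | $1,362.12 | $3,797.38
3 | $3,797.38 | $41.77 | $1,362.12 | $2,477.03
4 | $2,477.03 | $27.25 | $1,362.12 | $1,142.16
5 | $1,142.16 | $12.56 | $1,154.72 | $0.00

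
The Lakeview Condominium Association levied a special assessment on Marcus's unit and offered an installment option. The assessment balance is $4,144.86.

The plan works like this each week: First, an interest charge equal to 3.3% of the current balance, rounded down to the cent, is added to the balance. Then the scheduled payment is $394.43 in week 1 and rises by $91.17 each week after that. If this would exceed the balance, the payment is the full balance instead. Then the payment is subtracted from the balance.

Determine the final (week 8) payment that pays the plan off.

Week 1: $4,144.86 +$136.78 interest = $4,281.64; pay $394.43 → $3,887.21
Week 2: $3,887.21 +$128.27 interest = $4,015.48; pay $485.60 → $3,529.88
Week 3: $3,529.88 +$116.48 interest = $3,646.36; pay $576.77 → $3,069.59
Week 4: $3,069.59 +$101.29 interest = $3,170.88; pay $667.94 → $2,502.94
Week 5: $2,502.94 +$82.59 interest = $2,585.53; pay $759.11 → $1,826.42
Week 6: $1,826.42 +$60.27 interest = $1,886.69; pay $850.28 → $1,036.41
Week 7: $1,036.41 +$34.20 interest = $1,070.61; pay $941.45 → $129.16
Week 8: $129.16 +$4.26 interest = $133.42; pay $133.42 → $0.00

$133.42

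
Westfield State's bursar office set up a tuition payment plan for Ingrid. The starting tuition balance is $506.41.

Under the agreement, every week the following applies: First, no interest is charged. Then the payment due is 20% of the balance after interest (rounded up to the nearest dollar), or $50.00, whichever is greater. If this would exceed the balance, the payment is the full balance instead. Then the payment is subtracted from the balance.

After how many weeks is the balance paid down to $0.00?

9

Week 1: opening $506.41; payment $102.00; balance $404.41
Week 2: opening $404.41; payment $81.00; balance $323.41
Week 3: opening $323.41; payment $65.00; balance $258.41
Week 4: opening $258.41; payment $52.00; balance $206.41
Week 5: opening $206.41; payment $50.00; balance $156.41
Week 6: opening $156.41; payment $50.00; balance $106.41
Week 7: opening $106.41; payment $50.00; balance $56.41
Week 8: opening $56.41; payment $50.00; balance $6.41
Week 9: opening $6.41; payment $6.41; balance $0.00
Balance reaches $0.00 in week 9.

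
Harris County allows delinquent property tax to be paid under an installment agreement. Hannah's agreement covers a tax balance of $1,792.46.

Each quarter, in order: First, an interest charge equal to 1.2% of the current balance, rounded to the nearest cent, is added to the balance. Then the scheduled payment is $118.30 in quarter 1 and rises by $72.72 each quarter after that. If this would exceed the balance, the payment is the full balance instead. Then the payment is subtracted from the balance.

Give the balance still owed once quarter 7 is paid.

Quarter 1: $1,792.46 +$21.51 interest = $1,813.97; pay $118.30 → $1,695.67
Quarter 2: $1,695.67 +$20.35 interest = $1,716.02; pay $191.02 → $1,525.00
Quarter 3: $1,525.00 +$18.30 interest = $1,543.30; pay $263.74 → $1,279.56
Quarter 4: $1,279.56 +$15.35 interest = $1,294.91; pay $336.46 → $958.45
Quarter 5: $958.45 +$11.50 interest = $969.95; pay $409.18 → $560.77
Quarter 6: $560.77 +$6.73 interest = $567.50; pay $481.90 → $85.60
Quarter 7: $85.60 +$1.03 interest = $86.63; pay $86.63 → $0.00

$0.00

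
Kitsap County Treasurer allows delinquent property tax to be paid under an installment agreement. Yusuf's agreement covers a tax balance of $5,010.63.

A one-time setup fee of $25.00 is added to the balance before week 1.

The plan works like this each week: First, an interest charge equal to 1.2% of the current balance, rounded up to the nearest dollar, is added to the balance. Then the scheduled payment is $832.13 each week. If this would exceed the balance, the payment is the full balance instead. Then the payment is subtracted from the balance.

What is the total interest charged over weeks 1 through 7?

$229.00

Week 1: opening $5,035.63; interest $61.00 → $5,096.63; payment $832.13; balance $4,264.50
Week 2: opening $4,264.50; interest $52.00 → $4,316.50; payment $832.13; balance $3,484.37
Week 3: opening $3,484.37; interest $42.00 → $3,526.37; payment $832.13; balance $2,694.24
Week 4: opening $2,694.24; interest $33.00 → $2,727.24; payment $832.13; balance $1,895.11
Week 5: opening $1,895.11; interest $23.00 → $1,918.11; payment $832.13; balance $1,085.98
Week 6: opening $1,085.98; interest $14.00 → $1,099.98; payment $832.13; balance $267.85
Week 7: opening $267.85; interest $4.00 → $271.85; payment $271.85; balance $0.00
Total interest: $61.00 + $52.00 + $42.00 + $33.00 + $23.00 + $14.00 + $4.00 = $229.00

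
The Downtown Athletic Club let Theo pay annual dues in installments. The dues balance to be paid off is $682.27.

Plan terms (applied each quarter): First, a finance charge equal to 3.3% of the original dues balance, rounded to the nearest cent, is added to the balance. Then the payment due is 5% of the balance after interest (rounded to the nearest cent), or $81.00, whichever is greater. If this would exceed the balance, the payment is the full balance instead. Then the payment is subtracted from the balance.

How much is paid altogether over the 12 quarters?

$952.39

Quarter 1: $682.27 +$22.51 interest = $704.78; pay $81.00 → $623.78
Quarter 2: $623.78 +$22.51 interest = $646.29; pay $81.00 → $565.29
Quarter 3: $565.29 +$22.51 interest = $587.80; pay $81.00 → $506.80
Quarter 4: $506.80 +$22.51 interest = $529.31; pay $81.00 → $448.31
Quarter 5: $448.31 +$22.51 interest = $470.82; pay $81.00 → $389.82
Quarter 6: $389.82 +$22.51 interest = $412.33; pay $81.00 → $331.33
Quarter 7: $331.33 +$22.51 interest = $353.84; pay $81.00 → $272.84
Quarter 8: $272.84 +$22.51 interest = $295.35; pay $81.00 → $214.35
Quarter 9: $214.35 +$22.51 interest = $236.86; pay $81.00 → $155.86
Quarter 10: $155.86 +$22.51 interest = $178.37; pay $81.00 → $97.37
Quarter 11: $97.37 +$22.51 interest = $119.88; pay $81.00 → $38.88
Quarter 12: $38.88 +$22.51 interest = $61.39; pay $61.39 → $0.00
Total paid: $952.39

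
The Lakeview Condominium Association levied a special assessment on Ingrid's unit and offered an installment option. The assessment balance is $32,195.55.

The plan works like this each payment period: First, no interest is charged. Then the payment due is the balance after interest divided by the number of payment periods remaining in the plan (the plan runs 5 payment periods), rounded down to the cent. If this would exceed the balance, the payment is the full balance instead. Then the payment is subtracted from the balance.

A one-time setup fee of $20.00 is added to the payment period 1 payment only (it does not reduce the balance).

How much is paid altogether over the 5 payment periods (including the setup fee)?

$32,215.55

Payment period 1: $32,195.55 − $6,439.11 (+ $20.00 fee) → $25,756.44
Payment period 2: $25,756.44 − $6,439.11 → $19,317.33
Payment period 3: $19,317.33 − $6,439.11 → $12,878.22
Payment period 4: $12,878.22 − $6,439.11 → $6,439.11
Payment period 5: $6,439.11 − $6,439.11 → $0.00
Total paid: $32,215.55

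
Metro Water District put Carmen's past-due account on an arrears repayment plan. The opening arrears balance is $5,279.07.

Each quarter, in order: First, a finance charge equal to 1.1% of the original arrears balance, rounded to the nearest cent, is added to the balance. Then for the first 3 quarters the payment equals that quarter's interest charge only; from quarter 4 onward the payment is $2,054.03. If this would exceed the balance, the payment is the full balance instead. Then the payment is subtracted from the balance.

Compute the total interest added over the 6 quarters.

$348.42

Quarter 1: $5,279.07 +$58.07 interest = $5,337.14; pay $58.07 → $5,279.07
Quarter 2: $5,279.07 +$58.07 interest = $5,337.14; pay $58.07 → $5,279.07
Quarter 3: $5,279.07 +$58.07 interest = $5,337.14; pay $58.07 → $5,279.07
Quarter 4: $5,279.07 +$58.07 interest = $5,337.14; pay $2,054.03 → $3,283.11
Quarter 5: $3,283.11 +$58.07 interest = $3,341.18; pay $2,054.03 → $1,287.15
Quarter 6: $1,287.15 +$58.07 interest = $1,345.22; pay $1,345.22 → $0.00
Total interest: $58.07 + $58.07 + $58.07 + $58.07 + $58.07 + $58.07 = $348.42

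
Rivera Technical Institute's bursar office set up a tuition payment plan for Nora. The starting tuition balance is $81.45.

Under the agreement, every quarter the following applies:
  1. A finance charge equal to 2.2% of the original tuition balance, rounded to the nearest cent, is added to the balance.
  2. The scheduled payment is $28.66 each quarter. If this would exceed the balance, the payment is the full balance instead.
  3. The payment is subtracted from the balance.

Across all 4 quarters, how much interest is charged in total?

Quarter 1: $81.45 +$1.79 interest = $83.24; pay $28.66 → $54.58
Quarter 2: $54.58 +$1.79 interest = $56.37; pay $28.66 → $27.71
Quarter 3: $27.71 +$1.79 interest = $29.50; pay $28.66 → $0.84
Quarter 4: $0.84 +$1.79 interest = $2.63; pay $2.63 → $0.00
Total interest: $1.79 + $1.79 + $1.79 + $1.79 = $7.16

$7.16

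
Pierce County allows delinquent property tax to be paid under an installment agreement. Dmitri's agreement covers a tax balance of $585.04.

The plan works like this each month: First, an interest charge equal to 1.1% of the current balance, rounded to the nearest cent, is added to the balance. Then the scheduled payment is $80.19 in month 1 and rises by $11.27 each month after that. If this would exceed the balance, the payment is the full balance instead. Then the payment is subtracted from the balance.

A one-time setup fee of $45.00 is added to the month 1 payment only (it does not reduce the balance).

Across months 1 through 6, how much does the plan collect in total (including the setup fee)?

$653.81

Month 1: $585.04 +$6.44 interest = $591.48; pay $80.19 (+ $45.00 fee) → $511.29
Month 2: $511.29 +$5.62 interest = $516.91; pay $91.46 → $425.45
Month 3: $425.45 +$4.68 interest = $430.13; pay $102.73 → $327.40
Month 4: $327.40 +$3.60 interest = $331.00; pay $114.00 → $217.00
Month 5: $217.00 +$2.39 interest = $219.39; pay $125.27 → $94.12
Month 6: $94.12 +$1.04 interest = $95.16; pay $95.16 → $0.00
Total paid: $653.81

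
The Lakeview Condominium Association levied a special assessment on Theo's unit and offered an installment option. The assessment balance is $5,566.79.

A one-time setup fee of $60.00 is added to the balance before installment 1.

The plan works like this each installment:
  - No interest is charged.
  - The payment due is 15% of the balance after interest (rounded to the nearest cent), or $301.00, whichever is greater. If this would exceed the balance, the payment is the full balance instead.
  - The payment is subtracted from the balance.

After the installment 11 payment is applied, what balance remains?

Installment 1: opening $5,626.79; payment $844.02; balance $4,782.77
Installment 2: opening $4,782.77; payment $717.42; balance $4,065.35
Installment 3: opening $4,065.35; payment $609.80; balance $3,455.55
Installment 4: opening $3,455.55; payment $518.33; balance $2,937.22
Installment 5: opening $2,937.22; payment $440.58; balance $2,496.64
Installment 6: opening $2,496.64; payment $374.50; balance $2,122.14
Installment 7: opening $2,122.14; payment $318.32; balance $1,803.82
Installment 8: opening $1,803.82; payment $301.00; balance $1,502.82
Installment 9: opening $1,502.82; payment $301.00; balance $1,201.82
Installment 10: opening $1,201.82; payment $301.00; balance $900.82
Installment 11: opening $900.82; payment $301.00; balance $599.82

$599.82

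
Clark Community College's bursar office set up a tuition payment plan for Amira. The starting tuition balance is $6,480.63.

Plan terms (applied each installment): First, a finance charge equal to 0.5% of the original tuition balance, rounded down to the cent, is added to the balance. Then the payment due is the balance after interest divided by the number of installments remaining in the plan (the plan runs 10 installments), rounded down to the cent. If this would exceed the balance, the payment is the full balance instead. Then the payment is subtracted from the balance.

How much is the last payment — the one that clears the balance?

$742.97

Installment 1: opening $6,480.63; interest $32.40 → $6,513.03; payment $651.30; balance $5,861.73
Installment 2: opening $5,861.73; interest $32.40 → $5,894.13; payment $654.90; balance $5,239.23
Installment 3: opening $5,239.23; interest $32.40 → $5,271.63; payment $658.95; balance $4,612.68
Installment 4: opening $4,612.68; interest $32.40 → $4,645.08; payment $663.58; balance $3,981.50
Installment 5: opening $3,981.50; interest $32.40 → $4,013.90; payment $668.98; balance $3,344.92
Installment 6: opening $3,344.92; interest $32.40 → $3,377.32; payment $675.46; balance $2,701.86
Installment 7: opening $2,701.86; interest $32.40 → $2,734.26; payment $683.56; balance $2,050.70
Installment 8: opening $2,050.70; interest $32.40 → $2,083.10; payment $694.36; balance $1,388.74
Installment 9: opening $1,388.74; interest $32.40 → $1,421.14; payment $710.57; balance $710.57
Installment 10: opening $710.57; interest $32.40 → $742.97; payment $742.97; balance $0.00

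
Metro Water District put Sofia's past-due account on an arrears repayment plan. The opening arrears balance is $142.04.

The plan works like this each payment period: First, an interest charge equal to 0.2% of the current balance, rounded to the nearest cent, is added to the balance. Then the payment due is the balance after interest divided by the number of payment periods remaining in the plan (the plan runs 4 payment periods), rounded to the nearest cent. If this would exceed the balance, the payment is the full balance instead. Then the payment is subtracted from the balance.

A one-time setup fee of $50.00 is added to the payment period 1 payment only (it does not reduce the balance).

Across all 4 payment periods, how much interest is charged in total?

Payment period 1: $142.04 +$0.28 interest = $142.32; pay $35.58 (+ $50.00 fee) → $106.74
Payment period 2: $106.74 +$0.21 interest = $106.95; pay $35.65 → $71.30
Payment period 3: $71.30 +$0.14 interest = $71.44; pay $35.72 → $35.72
Payment period 4: $35.72 +$0.07 interest = $35.79; pay $35.79 → $0.00
Total interest: $0.28 + $0.21 + $0.14 + $0.07 = $0.70

$0.70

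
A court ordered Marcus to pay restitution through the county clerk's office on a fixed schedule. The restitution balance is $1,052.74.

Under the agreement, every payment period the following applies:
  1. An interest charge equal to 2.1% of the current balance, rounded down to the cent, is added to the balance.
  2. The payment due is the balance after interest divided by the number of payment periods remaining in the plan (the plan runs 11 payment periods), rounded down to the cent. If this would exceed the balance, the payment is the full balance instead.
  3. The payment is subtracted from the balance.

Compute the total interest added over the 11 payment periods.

Payment period 1: opening $1,052.74; interest $22.10 → $1,074.84; payment $97.71; balance $977.13
Payment period 2: opening $977.13; interest $20.51 → $997.64; payment $99.76; balance $897.88
Payment period 3: opening $897.88; interest $18.85 → $916.73; payment $101.85; balance $814.88
Payment period 4: opening $814.88; interest $17.11 → $831.99; payment $103.99; balance $728.00
Payment period 5: opening $728.00; interest $15.28 → $743.28; payment $106.18; balance $637.10
Payment period 6: opening $637.10; interest $13.37 → $650.47; payment $108.41; balance $542.06
Payment period 7: opening $542.06; interest $11.38 → $553.44; payment $110.68; balance $442.76
Payment period 8: opening $442.76; interest $9.29 → $452.05; payment $113.01; balance $339.04
Payment period 9: opening $339.04; interest $7.11 → $346.15; payment $115.38; balance $230.77
Payment period 10: opening $230.77; interest $4.84 → $235.61; payment $117.80; balance $117.81
Payment period 11: opening $117.81; interest $2.47 → $120.28; payment $120.28; balance $0.00
Total interest: $22.10 + $20.51 + $18.85 + $17.11 + $15.28 + $13.37 + $11.38 + $9.29 + $7.11 + $4.84 + $2.47 = $142.31

$142.31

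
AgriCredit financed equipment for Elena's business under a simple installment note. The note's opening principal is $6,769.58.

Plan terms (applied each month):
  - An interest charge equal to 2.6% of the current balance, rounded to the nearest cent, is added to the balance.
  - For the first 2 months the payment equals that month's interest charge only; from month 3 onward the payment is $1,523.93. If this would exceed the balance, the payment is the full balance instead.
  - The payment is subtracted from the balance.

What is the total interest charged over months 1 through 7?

Month 1: opening $6,769.58; interest $176.01 → $6,945.59; payment $176.01; balance $6,769.58
Month 2: opening $6,769.58; interest $176.01 → $6,945.59; payment $176.01; balance $6,769.58
Month 3: opening $6,769.58; interest $176.01 → $6,945.59; payment $1,523.93; balance $5,421.66
Month 4: opening $5,421.66; interest $140.96 → $5,562.62; payment $1,523.93; balance $4,038.69
Month 5: opening $4,038.69; interest $105.01 → $4,143.70; payment $1,523.93; balance $2,619.77
Month 6: opening $2,619.77; interest $68.11 → $2,687.88; payment $1,523.93; balance $1,163.95
Month 7: opening $1,163.95; interest $30.26 → $1,194.21; payment $1,194.21; balance $0.00
Total interest: $176.01 + $176.01 + $176.01 + $140.96 + $105.01 + $68.11 + $30.26 = $872.37

$872.37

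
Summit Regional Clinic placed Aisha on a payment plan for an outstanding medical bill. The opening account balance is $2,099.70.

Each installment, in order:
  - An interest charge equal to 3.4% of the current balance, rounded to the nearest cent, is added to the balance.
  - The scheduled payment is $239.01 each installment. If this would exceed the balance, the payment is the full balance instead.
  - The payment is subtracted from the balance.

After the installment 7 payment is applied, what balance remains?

Installment 1: $2,099.70 +$71.39 interest = $2,171.09; pay $239.01 → $1,932.08
Installment 2: $1,932.08 +$65.69 interest = $1,997.77; pay $239.01 → $1,758.76
Installment 3: $1,758.76 +$59.80 interest = $1,818.56; pay $239.01 → $1,579.55
Installment 4: $1,579.55 +$53.70 interest = $1,633.25; pay $239.01 → $1,394.24
Installment 5: $1,394.24 +$47.40 interest = $1,441.64; pay $239.01 → $1,202.63
Installment 6: $1,202.63 +$40.89 interest = $1,243.52; pay $239.01 → $1,004.51
Installment 7: $1,004.51 +$34.15 interest = $1,038.66; pay $239.01 → $799.65

$799.65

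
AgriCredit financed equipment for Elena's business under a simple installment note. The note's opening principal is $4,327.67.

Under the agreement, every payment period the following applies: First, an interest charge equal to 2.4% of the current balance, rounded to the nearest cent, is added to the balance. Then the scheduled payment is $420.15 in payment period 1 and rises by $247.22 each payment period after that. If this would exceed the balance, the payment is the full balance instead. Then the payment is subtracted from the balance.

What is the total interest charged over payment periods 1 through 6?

$384.79

Payment period 1: $4,327.67 +$103.86 interest = $4,431.53; pay $420.15 → $4,011.38
Payment period 2: $4,011.38 +$96.27 interest = $4,107.65; pay $667.37 → $3,440.28
Payment period 3: $3,440.28 +$82.57 interest = $3,522.85; pay $914.59 → $2,608.26
Payment period 4: $2,608.26 +$62.60 interest = $2,670.86; pay $1,161.81 → $1,509.05
Payment period 5: $1,509.05 +$36.22 interest = $1,545.27; pay $1,409.03 → $136.24
Payment period 6: $136.24 +$3.27 interest = $139.51; pay $139.51 → $0.00
Total interest: $103.86 + $96.27 + $82.57 + $62.60 + $36.22 + $3.27 = $384.79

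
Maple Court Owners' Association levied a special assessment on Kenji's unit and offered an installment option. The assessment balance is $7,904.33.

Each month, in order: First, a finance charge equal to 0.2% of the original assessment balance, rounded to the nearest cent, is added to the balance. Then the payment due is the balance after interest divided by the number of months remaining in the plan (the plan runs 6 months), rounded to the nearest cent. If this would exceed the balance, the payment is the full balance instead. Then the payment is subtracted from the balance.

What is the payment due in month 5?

Month 1: $7,904.33 +$15.81 interest = $7,920.14; pay $1,320.02 → $6,600.12
Month 2: $6,600.12 +$15.81 interest = $6,615.93; pay $1,323.19 → $5,292.74
Month 3: $5,292.74 +$15.81 interest = $5,308.55; pay $1,327.14 → $3,981.41
Month 4: $3,981.41 +$15.81 interest = $3,997.22; pay $1,332.41 → $2,664.81
Month 5: $2,664.81 +$15.81 interest = $2,680.62; pay $1,340.31 → $1,340.31

$1,340.31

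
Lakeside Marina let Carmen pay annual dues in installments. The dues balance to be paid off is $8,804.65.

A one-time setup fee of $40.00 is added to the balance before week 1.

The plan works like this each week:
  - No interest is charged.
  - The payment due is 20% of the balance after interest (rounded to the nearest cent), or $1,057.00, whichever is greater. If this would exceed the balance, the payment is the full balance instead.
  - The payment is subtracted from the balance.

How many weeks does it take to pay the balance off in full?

Week 1: opening $8,844.65; payment $1,768.93; balance $7,075.72
Week 2: opening $7,075.72; payment $1,415.14; balance $5,660.58
Week 3: opening $5,660.58; payment $1,132.12; balance $4,528.46
Week 4: opening $4,528.46; payment $1,057.00; balance $3,471.46
Week 5: opening $3,471.46; payment $1,057.00; balance $2,414.46
Week 6: opening $2,414.46; payment $1,057.00; balance $1,357.46
Week 7: opening $1,357.46; payment $1,057.00; balance $300.46
Week 8: opening $300.46; payment $300.46; balance $0.00
Balance reaches $0.00 in week 8.

8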